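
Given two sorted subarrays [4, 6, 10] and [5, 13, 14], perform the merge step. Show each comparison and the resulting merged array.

Merging process:

Compare 4 vs 5: take 4 from left. Merged: [4]
Compare 6 vs 5: take 5 from right. Merged: [4, 5]
Compare 6 vs 13: take 6 from left. Merged: [4, 5, 6]
Compare 10 vs 13: take 10 from left. Merged: [4, 5, 6, 10]
Append remaining from right: [13, 14]. Merged: [4, 5, 6, 10, 13, 14]

Final merged array: [4, 5, 6, 10, 13, 14]
Total comparisons: 4

The merged array is [4, 5, 6, 10, 13, 14], requiring 4 comparisons. The merge step runs in O(n) time where n is the total number of elements.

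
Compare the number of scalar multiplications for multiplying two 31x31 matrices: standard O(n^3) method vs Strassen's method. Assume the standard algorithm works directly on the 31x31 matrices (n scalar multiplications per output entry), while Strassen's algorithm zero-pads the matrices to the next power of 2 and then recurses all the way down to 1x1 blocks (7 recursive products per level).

Matrix multiplication for 31x31 matrices:

Strassen's algorithm requires power-of-2 dimensions. Pad 31x31 to 32x32 (next power of 2).

Standard algorithm: 31^3 = 29791 multiplications
Strassen's algorithm: 7^(log2(32)) = 7^5 = 16807 multiplications
Savings: 29791 - 16807 = 12984 multiplications

Standard: 29791 multiplications (31^3). Strassen: 16807 multiplications (7^5, after padding to 32x32). Strassen reduces 8 recursive multiplications to 7 at each level.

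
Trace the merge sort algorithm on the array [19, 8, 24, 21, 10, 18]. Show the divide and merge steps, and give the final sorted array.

Merge sort trace:

Split: [19, 8, 24, 21, 10, 18] -> [19, 8, 24] and [21, 10, 18]
  Split: [19, 8, 24] -> [19] and [8, 24]
    Split: [8, 24] -> [8] and [24]
    Merge: [8] + [24] -> [8, 24]
  Merge: [19] + [8, 24] -> [8, 19, 24]
  Split: [21, 10, 18] -> [21] and [10, 18]
    Split: [10, 18] -> [10] and [18]
    Merge: [10] + [18] -> [10, 18]
  Merge: [21] + [10, 18] -> [10, 18, 21]
Merge: [8, 19, 24] + [10, 18, 21] -> [8, 10, 18, 19, 21, 24]

Final sorted array: [8, 10, 18, 19, 21, 24]

The merge sort proceeds by recursively splitting the array and merging sorted halves.
After all merges, the sorted array is [8, 10, 18, 19, 21, 24].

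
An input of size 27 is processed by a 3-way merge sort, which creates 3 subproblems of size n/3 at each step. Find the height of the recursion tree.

For divide and conquer with division factor 3:

Problem sizes at each level:
Level 0: 27
Level 1: 9
Level 2: 3
Level 3: 1

The root is level 0 and the size-1 base case is level 3 (the tree spans levels 0 through 3, i.e. 4 levels counting the root), so the depth is the number of divisions: log_3(27) = 3

The recursion tree depth is log_3(27) = 3. At each level, the problem size is divided by 3, so it takes 3 divisions to reduce to a base case of size 1. The algorithm makes 3 recursive calls at each level.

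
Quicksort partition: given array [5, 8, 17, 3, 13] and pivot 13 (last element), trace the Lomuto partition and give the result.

Lomuto partition with pivot = 13:

Initial array: [5, 8, 17, 3, 13]

arr[0]=5 <= 13: swap with position 0, array becomes [5, 8, 17, 3, 13]
arr[1]=8 <= 13: swap with position 1, array becomes [5, 8, 17, 3, 13]
arr[2]=17 > 13: no swap
arr[3]=3 <= 13: swap with position 2, array becomes [5, 8, 3, 17, 13]

Place pivot at position 3: [5, 8, 3, 13, 17]
Pivot position: 3

After partitioning with pivot 13, the array becomes [5, 8, 3, 13, 17]. The pivot is placed at index 3. All elements to the left of the pivot are <= 13, and all elements to the right are > 13.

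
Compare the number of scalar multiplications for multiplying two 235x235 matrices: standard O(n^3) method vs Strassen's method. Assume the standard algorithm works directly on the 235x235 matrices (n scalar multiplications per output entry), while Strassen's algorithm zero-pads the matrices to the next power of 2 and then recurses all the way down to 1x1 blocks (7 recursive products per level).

Matrix multiplication for 235x235 matrices:

Strassen's algorithm requires power-of-2 dimensions. Pad 235x235 to 256x256 (next power of 2).

Standard algorithm: 235^3 = 12977875 multiplications
Strassen's algorithm: 7^(log2(256)) = 7^8 = 5764801 multiplications
Savings: 12977875 - 5764801 = 7213074 multiplications

Standard: 12977875 multiplications (235^3). Strassen: 5764801 multiplications (7^8, after padding to 256x256). Strassen reduces 8 recursive multiplications to 7 at each level.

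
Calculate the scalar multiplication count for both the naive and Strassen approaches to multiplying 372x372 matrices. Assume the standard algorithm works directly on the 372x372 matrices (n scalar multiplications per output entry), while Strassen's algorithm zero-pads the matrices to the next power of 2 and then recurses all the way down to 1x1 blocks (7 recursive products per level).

Matrix multiplication for 372x372 matrices:

Strassen's algorithm requires power-of-2 dimensions. Pad 372x372 to 512x512 (next power of 2).

Standard algorithm: 372^3 = 51478848 multiplications
Strassen's algorithm: 7^(log2(512)) = 7^9 = 40353607 multiplications
Savings: 51478848 - 40353607 = 11125241 multiplications

Standard: 51478848 multiplications (372^3). Strassen: 40353607 multiplications (7^9, after padding to 512x512). Strassen reduces 8 recursive multiplications to 7 at each level.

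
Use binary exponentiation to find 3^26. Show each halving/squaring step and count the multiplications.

Computing 3^26 by squaring (build up from 3^1; each line after the first costs one multiplication):

3^1 = 3
3^2 = (3^1)^2 = 3^2 = 9
3^3 = 3 * 3^2 = 3 * 9 = 27
3^6 = (3^3)^2 = 27^2 = 729
3^12 = (3^6)^2 = 729^2 = 531441
3^13 = 3 * 3^12 = 3 * 531441 = 1594323
3^26 = (3^13)^2 = 1594323^2 = 2541865828329

Result: 2541865828329
Multiplications needed: 6 (6 lines after 3^1)

3^26 = 2541865828329. Using exponentiation by squaring, this requires 6 multiplications. The key idea: if the exponent is even, square the half-power; if odd, multiply by the base once.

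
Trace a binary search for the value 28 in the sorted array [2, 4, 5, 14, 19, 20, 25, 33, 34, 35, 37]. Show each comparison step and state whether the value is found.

Binary search for 28 in [2, 4, 5, 14, 19, 20, 25, 33, 34, 35, 37]:

lo=0, hi=10, mid=5, arr[mid]=20 -> 20 < 28, search right half
lo=6, hi=10, mid=8, arr[mid]=34 -> 34 > 28, search left half
lo=6, hi=7, mid=6, arr[mid]=25 -> 25 < 28, search right half
lo=7, hi=7, mid=7, arr[mid]=33 -> 33 > 28, search left half
lo=7 > hi=6, target 28 not found

Binary search determines that 28 is not in the array after 4 comparisons. The search space was exhausted without finding the target.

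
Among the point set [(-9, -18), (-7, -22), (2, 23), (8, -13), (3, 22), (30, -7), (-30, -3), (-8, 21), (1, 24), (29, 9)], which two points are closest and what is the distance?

Computing all pairwise distances among 10 points:

d((-9, -18), (-7, -22)) = 4.4721
d((-9, -18), (2, 23)) = 42.45
d((-9, -18), (8, -13)) = 17.72
d((-9, -18), (3, 22)) = 41.7612
d((-9, -18), (30, -7)) = 40.5216
d((-9, -18), (-30, -3)) = 25.807
d((-9, -18), (-8, 21)) = 39.0128
d((-9, -18), (1, 24)) = 43.1741
d((-9, -18), (29, 9)) = 46.6154
d((-7, -22), (2, 23)) = 45.8912
d((-7, -22), (8, -13)) = 17.4929
d((-7, -22), (3, 22)) = 45.1221
d((-7, -22), (30, -7)) = 39.9249
d((-7, -22), (-30, -3)) = 29.8329
d((-7, -22), (-8, 21)) = 43.0116
d((-7, -22), (1, 24)) = 46.6905
d((-7, -22), (29, 9)) = 47.5079
d((2, 23), (8, -13)) = 36.4966
d((2, 23), (3, 22)) = 1.4142 <-- minimum
d((2, 23), (30, -7)) = 41.0366
d((2, 23), (-30, -3)) = 41.2311
d((2, 23), (-8, 21)) = 10.198
d((2, 23), (1, 24)) = 1.4142 <-- minimum
d((2, 23), (29, 9)) = 30.4138
d((8, -13), (3, 22)) = 35.3553
d((8, -13), (30, -7)) = 22.8035
d((8, -13), (-30, -3)) = 39.2938
d((8, -13), (-8, 21)) = 37.5766
d((8, -13), (1, 24)) = 37.6563
d((8, -13), (29, 9)) = 30.4138
d((3, 22), (30, -7)) = 39.6232
d((3, 22), (-30, -3)) = 41.4005
d((3, 22), (-8, 21)) = 11.0454
d((3, 22), (1, 24)) = 2.8284
d((3, 22), (29, 9)) = 29.0689
d((30, -7), (-30, -3)) = 60.1332
d((30, -7), (-8, 21)) = 47.2017
d((30, -7), (1, 24)) = 42.45
d((30, -7), (29, 9)) = 16.0312
d((-30, -3), (-8, 21)) = 32.5576
d((-30, -3), (1, 24)) = 41.1096
d((-30, -3), (29, 9)) = 60.208
d((-8, 21), (1, 24)) = 9.4868
d((-8, 21), (29, 9)) = 38.8973
d((1, 24), (29, 9)) = 31.7648

Minimum distance: 1.4142 (tie among 2 pairs: (2, 23) and (3, 22); (2, 23) and (1, 24))

The minimum Euclidean distance is 1.4142. There is a tie: 2 pairs achieve this minimum — (2, 23) and (3, 22); (2, 23) and (1, 24). Any of these is a valid closest pair. For 10 points, brute-force pairwise comparison is shown above. For large n, the divide-and-conquer algorithm (sort by x, recurse on halves, check the dividing strip) achieves O(n log n).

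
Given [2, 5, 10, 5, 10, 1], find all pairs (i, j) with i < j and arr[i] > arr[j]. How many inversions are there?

Finding inversions in [2, 5, 10, 5, 10, 1]:

(0, 5): arr[0]=2 > arr[5]=1
(1, 5): arr[1]=5 > arr[5]=1
(2, 3): arr[2]=10 > arr[3]=5
(2, 5): arr[2]=10 > arr[5]=1
(3, 5): arr[3]=5 > arr[5]=1
(4, 5): arr[4]=10 > arr[5]=1

Total inversions: 6

The array has 6 inversion(s): (0,5), (1,5), (2,3), (2,5), (3,5), (4,5). Each pair (i,j) satisfies i < j and arr[i] > arr[j].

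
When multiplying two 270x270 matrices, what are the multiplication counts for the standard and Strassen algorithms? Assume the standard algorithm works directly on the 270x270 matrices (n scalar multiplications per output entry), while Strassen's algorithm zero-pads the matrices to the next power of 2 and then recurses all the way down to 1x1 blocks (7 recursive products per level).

Matrix multiplication for 270x270 matrices:

Strassen's algorithm requires power-of-2 dimensions. Pad 270x270 to 512x512 (next power of 2).

Standard algorithm: 270^3 = 19683000 multiplications
Strassen's algorithm: 7^(log2(512)) = 7^9 = 40353607 multiplications
Difference: 19683000 - 40353607 = -20670607 (Strassen uses MORE here due to padding overhead — for small or just-over-power-of-2 n, padding can outweigh the per-level savings)

Standard: 19683000 multiplications (270^3). Strassen: 40353607 multiplications (7^9, after padding to 512x512). Strassen reduces 8 recursive multiplications to 7 at each level.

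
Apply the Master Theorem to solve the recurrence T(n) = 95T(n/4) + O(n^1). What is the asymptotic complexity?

Master Theorem for T(n) = 95T(n/4) + O(n^1):

a = 95, b = 4, c = 1
log_b(a) = log_4(95) = 3.2849

Case 1: c = 1 < log_4(95) = 3.2849
T(n) = O(n^(log_4 95))

For T(n) = 95T(n/4) + O(n^1): log_4(95) = 3.2849. This is Case 1 of the Master Theorem (c < log_b(a), work dominated by leaves), giving O(n^(log_4 95)).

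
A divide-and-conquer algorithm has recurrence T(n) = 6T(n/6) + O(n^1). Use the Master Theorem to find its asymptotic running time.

Master Theorem for T(n) = 6T(n/6) + O(n^1):

a = 6, b = 6, c = 1
log_b(a) = log_6(6) = 1.0000

Case 2: c = 1 = log_6(6) = 1.0000
T(n) = O(n^1 log n) = O(n log n)

For T(n) = 6T(n/6) + O(n^1): log_6(6) = 1.0000. This is Case 2 of the Master Theorem (c = log_b(a), equal work at all levels), giving O(n log n).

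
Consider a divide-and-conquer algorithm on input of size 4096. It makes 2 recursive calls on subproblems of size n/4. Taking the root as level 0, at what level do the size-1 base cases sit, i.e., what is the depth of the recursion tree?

For divide and conquer with division factor 4:

Problem sizes at each level:
Level 0: 4096
Level 1: 1024
Level 2: 256
Level 3: 64
Level 4: 16
Level 5: 4
Level 6: 1

The root is level 0 and the size-1 base case is level 6 (the tree spans levels 0 through 6, i.e. 7 levels counting the root), so the depth is the number of divisions: log_4(4096) = 6

The recursion tree depth is log_4(4096) = 6. At each level, the problem size is divided by 4, so it takes 6 divisions to reduce to a base case of size 1. The algorithm makes 2 recursive calls at each level.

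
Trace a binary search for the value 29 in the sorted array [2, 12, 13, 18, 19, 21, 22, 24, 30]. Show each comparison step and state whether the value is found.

Binary search for 29 in [2, 12, 13, 18, 19, 21, 22, 24, 30]:

lo=0, hi=8, mid=4, arr[mid]=19 -> 19 < 29, search right half
lo=5, hi=8, mid=6, arr[mid]=22 -> 22 < 29, search right half
lo=7, hi=8, mid=7, arr[mid]=24 -> 24 < 29, search right half
lo=8, hi=8, mid=8, arr[mid]=30 -> 30 > 29, search left half
lo=8 > hi=7, target 29 not found

Binary search determines that 29 is not in the array after 4 comparisons. The search space was exhausted without finding the target.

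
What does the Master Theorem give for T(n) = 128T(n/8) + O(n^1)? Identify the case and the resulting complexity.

Master Theorem for T(n) = 128T(n/8) + O(n^1):

a = 128, b = 8, c = 1
log_b(a) = log_8(128) = 2.3333

Case 1: c = 1 < log_8(128) = 2.3333
T(n) = O(n^(log_8 128))

For T(n) = 128T(n/8) + O(n^1): log_8(128) = 2.3333. This is Case 1 of the Master Theorem (c < log_b(a), work dominated by leaves), giving O(n^(log_8 128)).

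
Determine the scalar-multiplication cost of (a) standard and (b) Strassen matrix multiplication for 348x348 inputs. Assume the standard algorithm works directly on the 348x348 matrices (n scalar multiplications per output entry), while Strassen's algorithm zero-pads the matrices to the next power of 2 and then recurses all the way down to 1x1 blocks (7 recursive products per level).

Matrix multiplication for 348x348 matrices:

Strassen's algorithm requires power-of-2 dimensions. Pad 348x348 to 512x512 (next power of 2).

Standard algorithm: 348^3 = 42144192 multiplications
Strassen's algorithm: 7^(log2(512)) = 7^9 = 40353607 multiplications
Savings: 42144192 - 40353607 = 1790585 multiplications

Standard: 42144192 multiplications (348^3). Strassen: 40353607 multiplications (7^9, after padding to 512x512). Strassen reduces 8 recursive multiplications to 7 at each level.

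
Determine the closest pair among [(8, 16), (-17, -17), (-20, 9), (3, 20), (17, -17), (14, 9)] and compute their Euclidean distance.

Computing all pairwise distances among 6 points:

d((8, 16), (-17, -17)) = 41.4005
d((8, 16), (-20, 9)) = 28.8617
d((8, 16), (3, 20)) = 6.4031 <-- minimum
d((8, 16), (17, -17)) = 34.2053
d((8, 16), (14, 9)) = 9.2195
d((-17, -17), (-20, 9)) = 26.1725
d((-17, -17), (3, 20)) = 42.0595
d((-17, -17), (17, -17)) = 34.0
d((-17, -17), (14, 9)) = 40.4599
d((-20, 9), (3, 20)) = 25.4951
d((-20, 9), (17, -17)) = 45.2217
d((-20, 9), (14, 9)) = 34.0
d((3, 20), (17, -17)) = 39.5601
d((3, 20), (14, 9)) = 15.5563
d((17, -17), (14, 9)) = 26.1725

Closest pair: (8, 16) and (3, 20) with distance 6.4031

The closest pair is (8, 16) and (3, 20) with Euclidean distance 6.4031. For 6 points, brute-force pairwise comparison is shown above. For large n, the divide-and-conquer algorithm (sort by x, recurse on halves, check the dividing strip) achieves O(n log n).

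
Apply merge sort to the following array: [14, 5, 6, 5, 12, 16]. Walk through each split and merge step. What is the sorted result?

Merge sort trace:

Split: [14, 5, 6, 5, 12, 16] -> [14, 5, 6] and [5, 12, 16]
  Split: [14, 5, 6] -> [14] and [5, 6]
    Split: [5, 6] -> [5] and [6]
    Merge: [5] + [6] -> [5, 6]
  Merge: [14] + [5, 6] -> [5, 6, 14]
  Split: [5, 12, 16] -> [5] and [12, 16]
    Split: [12, 16] -> [12] and [16]
    Merge: [12] + [16] -> [12, 16]
  Merge: [5] + [12, 16] -> [5, 12, 16]
Merge: [5, 6, 14] + [5, 12, 16] -> [5, 5, 6, 12, 14, 16]

Final sorted array: [5, 5, 6, 12, 14, 16]

The merge sort proceeds by recursively splitting the array and merging sorted halves.
After all merges, the sorted array is [5, 5, 6, 12, 14, 16].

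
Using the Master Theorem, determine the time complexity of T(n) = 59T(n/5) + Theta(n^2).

Master Theorem for T(n) = 59T(n/5) + O(n^2):

a = 59, b = 5, c = 2
log_b(a) = log_5(59) = 2.5335

Case 1: c = 2 < log_5(59) = 2.5335
T(n) = O(n^(log_5 59))

For T(n) = 59T(n/5) + O(n^2): log_5(59) = 2.5335. This is Case 1 of the Master Theorem (c < log_b(a), work dominated by leaves), giving O(n^(log_5 59)).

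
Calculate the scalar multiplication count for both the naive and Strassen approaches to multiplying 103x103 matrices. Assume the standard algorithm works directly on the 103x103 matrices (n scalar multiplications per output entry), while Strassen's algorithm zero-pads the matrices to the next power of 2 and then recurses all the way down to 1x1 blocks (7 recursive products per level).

Matrix multiplication for 103x103 matrices:

Strassen's algorithm requires power-of-2 dimensions. Pad 103x103 to 128x128 (next power of 2).

Standard algorithm: 103^3 = 1092727 multiplications
Strassen's algorithm: 7^(log2(128)) = 7^7 = 823543 multiplications
Savings: 1092727 - 823543 = 269184 multiplications

Standard: 1092727 multiplications (103^3). Strassen: 823543 multiplications (7^7, after padding to 128x128). Strassen reduces 8 recursive multiplications to 7 at each level.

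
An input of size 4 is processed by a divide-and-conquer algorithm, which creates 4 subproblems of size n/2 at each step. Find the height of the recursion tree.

For divide and conquer with division factor 2:

Problem sizes at each level:
Level 0: 4
Level 1: 2
Level 2: 1

The root is level 0 and the size-1 base case is level 2 (the tree spans levels 0 through 2, i.e. 3 levels counting the root), so the depth is the number of divisions: log_2(4) = 2

The recursion tree depth is log_2(4) = 2. At each level, the problem size is divided by 2, so it takes 2 divisions to reduce to a base case of size 1. The algorithm makes 4 recursive calls at each level.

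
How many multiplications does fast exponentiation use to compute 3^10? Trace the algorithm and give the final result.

Computing 3^10 by squaring (build up from 3^1; each line after the first costs one multiplication):

3^1 = 3
3^2 = (3^1)^2 = 3^2 = 9
3^4 = (3^2)^2 = 9^2 = 81
3^5 = 3 * 3^4 = 3 * 81 = 243
3^10 = (3^5)^2 = 243^2 = 59049

Result: 59049
Multiplications needed: 4 (4 lines after 3^1)

3^10 = 59049. Using exponentiation by squaring, this requires 4 multiplications. The key idea: if the exponent is even, square the half-power; if odd, multiply by the base once.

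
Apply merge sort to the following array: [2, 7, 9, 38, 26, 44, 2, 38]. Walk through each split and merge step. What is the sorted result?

Merge sort trace:

Split: [2, 7, 9, 38, 26, 44, 2, 38] -> [2, 7, 9, 38] and [26, 44, 2, 38]
  Split: [2, 7, 9, 38] -> [2, 7] and [9, 38]
    Split: [2, 7] -> [2] and [7]
    Merge: [2] + [7] -> [2, 7]
    Split: [9, 38] -> [9] and [38]
    Merge: [9] + [38] -> [9, 38]
  Merge: [2, 7] + [9, 38] -> [2, 7, 9, 38]
  Split: [26, 44, 2, 38] -> [26, 44] and [2, 38]
    Split: [26, 44] -> [26] and [44]
    Merge: [26] + [44] -> [26, 44]
    Split: [2, 38] -> [2] and [38]
    Merge: [2] + [38] -> [2, 38]
  Merge: [26, 44] + [2, 38] -> [2, 26, 38, 44]
Merge: [2, 7, 9, 38] + [2, 26, 38, 44] -> [2, 2, 7, 9, 26, 38, 38, 44]

Final sorted array: [2, 2, 7, 9, 26, 38, 38, 44]

The merge sort proceeds by recursively splitting the array and merging sorted halves.
After all merges, the sorted array is [2, 2, 7, 9, 26, 38, 38, 44].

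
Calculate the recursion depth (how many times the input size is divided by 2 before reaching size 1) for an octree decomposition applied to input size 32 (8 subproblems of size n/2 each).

For divide and conquer with division factor 2:

Problem sizes at each level:
Level 0: 32
Level 1: 16
Level 2: 8
Level 3: 4
Level 4: 2
Level 5: 1

The root is level 0 and the size-1 base case is level 5 (the tree spans levels 0 through 5, i.e. 6 levels counting the root), so the depth is the number of divisions: log_2(32) = 5

The recursion tree depth is log_2(32) = 5. At each level, the problem size is divided by 2, so it takes 5 divisions to reduce to a base case of size 1. The algorithm makes 8 recursive calls at each level.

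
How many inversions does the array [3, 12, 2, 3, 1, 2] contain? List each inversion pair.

Finding inversions in [3, 12, 2, 3, 1, 2]:

(0, 2): arr[0]=3 > arr[2]=2
(0, 4): arr[0]=3 > arr[4]=1
(0, 5): arr[0]=3 > arr[5]=2
(1, 2): arr[1]=12 > arr[2]=2
(1, 3): arr[1]=12 > arr[3]=3
(1, 4): arr[1]=12 > arr[4]=1
(1, 5): arr[1]=12 > arr[5]=2
(2, 4): arr[2]=2 > arr[4]=1
(3, 4): arr[3]=3 > arr[4]=1
(3, 5): arr[3]=3 > arr[5]=2

Total inversions: 10

The array has 10 inversion(s): (0,2), (0,4), (0,5), (1,2), (1,3), (1,4), (1,5), (2,4), (3,4), (3,5). Each pair (i,j) satisfies i < j and arr[i] > arr[j].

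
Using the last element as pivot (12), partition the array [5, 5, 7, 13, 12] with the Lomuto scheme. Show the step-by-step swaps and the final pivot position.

Lomuto partition with pivot = 12:

Initial array: [5, 5, 7, 13, 12]

arr[0]=5 <= 12: swap with position 0, array becomes [5, 5, 7, 13, 12]
arr[1]=5 <= 12: swap with position 1, array becomes [5, 5, 7, 13, 12]
arr[2]=7 <= 12: swap with position 2, array becomes [5, 5, 7, 13, 12]
arr[3]=13 > 12: no swap

Place pivot at position 3: [5, 5, 7, 12, 13]
Pivot position: 3

After partitioning with pivot 12, the array becomes [5, 5, 7, 12, 13]. The pivot is placed at index 3. All elements to the left of the pivot are <= 12, and all elements to the right are > 12.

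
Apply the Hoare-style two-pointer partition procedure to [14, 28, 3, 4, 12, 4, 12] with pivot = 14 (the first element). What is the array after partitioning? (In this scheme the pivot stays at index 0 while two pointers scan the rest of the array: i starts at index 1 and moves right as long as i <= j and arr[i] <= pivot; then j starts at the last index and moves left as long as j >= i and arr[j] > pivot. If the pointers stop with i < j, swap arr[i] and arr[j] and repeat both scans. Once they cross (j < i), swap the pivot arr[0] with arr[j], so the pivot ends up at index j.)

Hoare-style two-pointer partition with pivot = 14:

Initial array: [14, 28, 3, 4, 12, 4, 12]

Pointers start at i = 1, j = 6.
i stops at index 1 (arr[1]=28 > 14), j stops at index 6 (arr[6]=12 <= 14): swap arr[1] and arr[6], array becomes [14, 12, 3, 4, 12, 4, 28]
i ends at 6, j ends at 5: the pointers have crossed (j < i), so scanning stops.

Swap pivot arr[0] with arr[5] to place pivot at position 5: [4, 12, 3, 4, 12, 14, 28]
Pivot position: 5

After partitioning with pivot 14, the array becomes [4, 12, 3, 4, 12, 14, 28]. The pivot is placed at index 5. All elements to the left of the pivot are <= 14, and all elements to the right are > 14.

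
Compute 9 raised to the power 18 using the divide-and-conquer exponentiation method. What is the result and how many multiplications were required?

Computing 9^18 by squaring (build up from 9^1; each line after the first costs one multiplication):

9^1 = 9
9^2 = (9^1)^2 = 9^2 = 81
9^4 = (9^2)^2 = 81^2 = 6561
9^8 = (9^4)^2 = 6561^2 = 43046721
9^9 = 9 * 9^8 = 9 * 43046721 = 387420489
9^18 = (9^9)^2 = 387420489^2 = 150094635296999121

Result: 150094635296999121
Multiplications needed: 5 (5 lines after 9^1)

9^18 = 150094635296999121. Using exponentiation by squaring, this requires 5 multiplications. The key idea: if the exponent is even, square the half-power; if odd, multiply by the base once.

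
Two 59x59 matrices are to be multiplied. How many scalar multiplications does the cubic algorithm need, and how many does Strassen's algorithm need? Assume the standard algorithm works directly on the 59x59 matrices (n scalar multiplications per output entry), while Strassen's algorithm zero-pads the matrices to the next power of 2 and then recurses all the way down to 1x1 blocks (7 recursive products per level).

Matrix multiplication for 59x59 matrices:

Strassen's algorithm requires power-of-2 dimensions. Pad 59x59 to 64x64 (next power of 2).

Standard algorithm: 59^3 = 205379 multiplications
Strassen's algorithm: 7^(log2(64)) = 7^6 = 117649 multiplications
Savings: 205379 - 117649 = 87730 multiplications

Standard: 205379 multiplications (59^3). Strassen: 117649 multiplications (7^6, after padding to 64x64). Strassen reduces 8 recursive multiplications to 7 at each level.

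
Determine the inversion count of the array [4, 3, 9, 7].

Finding inversions in [4, 3, 9, 7]:

(0, 1): arr[0]=4 > arr[1]=3
(2, 3): arr[2]=9 > arr[3]=7

Total inversions: 2

The array has 2 inversion(s): (0,1), (2,3). Each pair (i,j) satisfies i < j and arr[i] > arr[j].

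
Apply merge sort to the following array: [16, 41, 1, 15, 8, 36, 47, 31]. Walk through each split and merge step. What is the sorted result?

Merge sort trace:

Split: [16, 41, 1, 15, 8, 36, 47, 31] -> [16, 41, 1, 15] and [8, 36, 47, 31]
  Split: [16, 41, 1, 15] -> [16, 41] and [1, 15]
    Split: [16, 41] -> [16] and [41]
    Merge: [16] + [41] -> [16, 41]
    Split: [1, 15] -> [1] and [15]
    Merge: [1] + [15] -> [1, 15]
  Merge: [16, 41] + [1, 15] -> [1, 15, 16, 41]
  Split: [8, 36, 47, 31] -> [8, 36] and [47, 31]
    Split: [8, 36] -> [8] and [36]
    Merge: [8] + [36] -> [8, 36]
    Split: [47, 31] -> [47] and [31]
    Merge: [47] + [31] -> [31, 47]
  Merge: [8, 36] + [31, 47] -> [8, 31, 36, 47]
Merge: [1, 15, 16, 41] + [8, 31, 36, 47] -> [1, 8, 15, 16, 31, 36, 41, 47]

Final sorted array: [1, 8, 15, 16, 31, 36, 41, 47]

The merge sort proceeds by recursively splitting the array and merging sorted halves.
After all merges, the sorted array is [1, 8, 15, 16, 31, 36, 41, 47].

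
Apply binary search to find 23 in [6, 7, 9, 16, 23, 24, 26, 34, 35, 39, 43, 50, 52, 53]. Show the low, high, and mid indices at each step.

Binary search for 23 in [6, 7, 9, 16, 23, 24, 26, 34, 35, 39, 43, 50, 52, 53]:

lo=0, hi=13, mid=6, arr[mid]=26 -> 26 > 23, search left half
lo=0, hi=5, mid=2, arr[mid]=9 -> 9 < 23, search right half
lo=3, hi=5, mid=4, arr[mid]=23 -> Found target at index 4!

Binary search finds 23 at index 4 after 3 comparisons. The search repeatedly halves the search space by comparing with the middle element.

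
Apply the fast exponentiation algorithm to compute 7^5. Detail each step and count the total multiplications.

Computing 7^5 by squaring (build up from 7^1; each line after the first costs one multiplication):

7^1 = 7
7^2 = (7^1)^2 = 7^2 = 49
7^4 = (7^2)^2 = 49^2 = 2401
7^5 = 7 * 7^4 = 7 * 2401 = 16807

Result: 16807
Multiplications needed: 3 (3 lines after 7^1)

7^5 = 16807. Using exponentiation by squaring, this requires 3 multiplications. The key idea: if the exponent is even, square the half-power; if odd, multiply by the base once.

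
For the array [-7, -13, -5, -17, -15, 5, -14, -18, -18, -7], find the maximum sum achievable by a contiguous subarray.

Using Kadane's algorithm on [-7, -13, -5, -17, -15, 5, -14, -18, -18, -7]:

Scanning through the array:
Position 1 (value -13): max_ending_here = -13, max_so_far = -7
Position 2 (value -5): max_ending_here = -5, max_so_far = -5
Position 3 (value -17): max_ending_here = -17, max_so_far = -5
Position 4 (value -15): max_ending_here = -15, max_so_far = -5
Position 5 (value 5): max_ending_here = 5, max_so_far = 5
Position 6 (value -14): max_ending_here = -9, max_so_far = 5
Position 7 (value -18): max_ending_here = -18, max_so_far = 5
Position 8 (value -18): max_ending_here = -18, max_so_far = 5
Position 9 (value -7): max_ending_here = -7, max_so_far = 5

Maximum subarray: [5]
Maximum sum: 5

The maximum subarray is [5] with sum 5. This subarray runs from index 5 to index 5.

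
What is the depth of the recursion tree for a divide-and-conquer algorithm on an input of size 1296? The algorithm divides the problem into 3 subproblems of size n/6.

For divide and conquer with division factor 6:

Problem sizes at each level:
Level 0: 1296
Level 1: 216
Level 2: 36
Level 3: 6
Level 4: 1

The root is level 0 and the size-1 base case is level 4 (the tree spans levels 0 through 4, i.e. 5 levels counting the root), so the depth is the number of divisions: log_6(1296) = 4

The recursion tree depth is log_6(1296) = 4. At each level, the problem size is divided by 6, so it takes 4 divisions to reduce to a base case of size 1. The algorithm makes 3 recursive calls at each level.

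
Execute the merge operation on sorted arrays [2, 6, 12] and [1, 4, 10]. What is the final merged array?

Merging process:

Compare 2 vs 1: take 1 from right. Merged: [1]
Compare 2 vs 4: take 2 from left. Merged: [1, 2]
Compare 6 vs 4: take 4 from right. Merged: [1, 2, 4]
Compare 6 vs 10: take 6 from left. Merged: [1, 2, 4, 6]
Compare 12 vs 10: take 10 from right. Merged: [1, 2, 4, 6, 10]
Append remaining from left: [12]. Merged: [1, 2, 4, 6, 10, 12]

Final merged array: [1, 2, 4, 6, 10, 12]
Total comparisons: 5

The merged array is [1, 2, 4, 6, 10, 12], requiring 5 comparisons. The merge step runs in O(n) time where n is the total number of elements.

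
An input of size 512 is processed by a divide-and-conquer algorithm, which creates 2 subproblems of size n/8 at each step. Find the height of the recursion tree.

For divide and conquer with division factor 8:

Problem sizes at each level:
Level 0: 512
Level 1: 64
Level 2: 8
Level 3: 1

The root is level 0 and the size-1 base case is level 3 (the tree spans levels 0 through 3, i.e. 4 levels counting the root), so the depth is the number of divisions: log_8(512) = 3

The recursion tree depth is log_8(512) = 3. At each level, the problem size is divided by 8, so it takes 3 divisions to reduce to a base case of size 1. The algorithm makes 2 recursive calls at each level.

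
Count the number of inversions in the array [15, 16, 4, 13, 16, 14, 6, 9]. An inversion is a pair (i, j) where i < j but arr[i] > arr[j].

Finding inversions in [15, 16, 4, 13, 16, 14, 6, 9]:

(0, 2): arr[0]=15 > arr[2]=4
(0, 3): arr[0]=15 > arr[3]=13
(0, 5): arr[0]=15 > arr[5]=14
(0, 6): arr[0]=15 > arr[6]=6
(0, 7): arr[0]=15 > arr[7]=9
(1, 2): arr[1]=16 > arr[2]=4
(1, 3): arr[1]=16 > arr[3]=13
(1, 5): arr[1]=16 > arr[5]=14
(1, 6): arr[1]=16 > arr[6]=6
(1, 7): arr[1]=16 > arr[7]=9
(3, 6): arr[3]=13 > arr[6]=6
(3, 7): arr[3]=13 > arr[7]=9
(4, 5): arr[4]=16 > arr[5]=14
(4, 6): arr[4]=16 > arr[6]=6
(4, 7): arr[4]=16 > arr[7]=9
(5, 6): arr[5]=14 > arr[6]=6
(5, 7): arr[5]=14 > arr[7]=9

Total inversions: 17

The array has 17 inversion(s): (0,2), (0,3), (0,5), (0,6), (0,7), (1,2), (1,3), (1,5), (1,6), (1,7), (3,6), (3,7), (4,5), (4,6), (4,7), (5,6), (5,7). Each pair (i,j) satisfies i < j and arr[i] > arr[j].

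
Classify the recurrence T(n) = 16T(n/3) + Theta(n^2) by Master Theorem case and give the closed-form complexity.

Master Theorem for T(n) = 16T(n/3) + O(n^2):

a = 16, b = 3, c = 2
log_b(a) = log_3(16) = 2.5237

Case 1: c = 2 < log_3(16) = 2.5237
T(n) = O(n^(log_3 16))

For T(n) = 16T(n/3) + O(n^2): log_3(16) = 2.5237. This is Case 1 of the Master Theorem (c < log_b(a), work dominated by leaves), giving O(n^(log_3 16)).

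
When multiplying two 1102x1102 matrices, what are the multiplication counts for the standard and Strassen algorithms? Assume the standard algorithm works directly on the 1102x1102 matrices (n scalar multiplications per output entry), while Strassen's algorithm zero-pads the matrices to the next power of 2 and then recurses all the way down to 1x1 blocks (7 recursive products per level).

Matrix multiplication for 1102x1102 matrices:

Strassen's algorithm requires power-of-2 dimensions. Pad 1102x1102 to 2048x2048 (next power of 2).

Standard algorithm: 1102^3 = 1338273208 multiplications
Strassen's algorithm: 7^(log2(2048)) = 7^11 = 1977326743 multiplications
Difference: 1338273208 - 1977326743 = -639053535 (Strassen uses MORE here due to padding overhead — for small or just-over-power-of-2 n, padding can outweigh the per-level savings)

Standard: 1338273208 multiplications (1102^3). Strassen: 1977326743 multiplications (7^11, after padding to 2048x2048). Strassen reduces 8 recursive multiplications to 7 at each level.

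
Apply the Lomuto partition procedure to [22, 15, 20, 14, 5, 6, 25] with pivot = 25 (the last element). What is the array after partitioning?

Lomuto partition with pivot = 25:

Initial array: [22, 15, 20, 14, 5, 6, 25]

arr[0]=22 <= 25: swap with position 0, array becomes [22, 15, 20, 14, 5, 6, 25]
arr[1]=15 <= 25: swap with position 1, array becomes [22, 15, 20, 14, 5, 6, 25]
arr[2]=20 <= 25: swap with position 2, array becomes [22, 15, 20, 14, 5, 6, 25]
arr[3]=14 <= 25: swap with position 3, array becomes [22, 15, 20, 14, 5, 6, 25]
arr[4]=5 <= 25: swap with position 4, array becomes [22, 15, 20, 14, 5, 6, 25]
arr[5]=6 <= 25: swap with position 5, array becomes [22, 15, 20, 14, 5, 6, 25]

Place pivot at position 6: [22, 15, 20, 14, 5, 6, 25]
Pivot position: 6

After partitioning with pivot 25, the array becomes [22, 15, 20, 14, 5, 6, 25]. The pivot is placed at index 6. All elements to the left of the pivot are <= 25, and all elements to the right are > 25.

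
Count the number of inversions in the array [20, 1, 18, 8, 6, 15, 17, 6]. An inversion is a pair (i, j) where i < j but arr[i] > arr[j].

Finding inversions in [20, 1, 18, 8, 6, 15, 17, 6]:

(0, 1): arr[0]=20 > arr[1]=1
(0, 2): arr[0]=20 > arr[2]=18
(0, 3): arr[0]=20 > arr[3]=8
(0, 4): arr[0]=20 > arr[4]=6
(0, 5): arr[0]=20 > arr[5]=15
(0, 6): arr[0]=20 > arr[6]=17
(0, 7): arr[0]=20 > arr[7]=6
(2, 3): arr[2]=18 > arr[3]=8
(2, 4): arr[2]=18 > arr[4]=6
(2, 5): arr[2]=18 > arr[5]=15
(2, 6): arr[2]=18 > arr[6]=17
(2, 7): arr[2]=18 > arr[7]=6
(3, 4): arr[3]=8 > arr[4]=6
(3, 7): arr[3]=8 > arr[7]=6
(5, 7): arr[5]=15 > arr[7]=6
(6, 7): arr[6]=17 > arr[7]=6

Total inversions: 16

The array has 16 inversion(s): (0,1), (0,2), (0,3), (0,4), (0,5), (0,6), (0,7), (2,3), (2,4), (2,5), (2,6), (2,7), (3,4), (3,7), (5,7), (6,7). Each pair (i,j) satisfies i < j and arr[i] > arr[j].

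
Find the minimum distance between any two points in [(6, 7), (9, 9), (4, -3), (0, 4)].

Computing all pairwise distances among 4 points:

d((6, 7), (9, 9)) = 3.6056 <-- minimum
d((6, 7), (4, -3)) = 10.198
d((6, 7), (0, 4)) = 6.7082
d((9, 9), (4, -3)) = 13.0
d((9, 9), (0, 4)) = 10.2956
d((4, -3), (0, 4)) = 8.0623

Closest pair: (6, 7) and (9, 9) with distance 3.6056

The closest pair is (6, 7) and (9, 9) with Euclidean distance 3.6056. For 4 points, brute-force pairwise comparison is shown above. For large n, the divide-and-conquer algorithm (sort by x, recurse on halves, check the dividing strip) achieves O(n log n).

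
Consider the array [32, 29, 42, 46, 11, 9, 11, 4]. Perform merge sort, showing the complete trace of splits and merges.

Merge sort trace:

Split: [32, 29, 42, 46, 11, 9, 11, 4] -> [32, 29, 42, 46] and [11, 9, 11, 4]
  Split: [32, 29, 42, 46] -> [32, 29] and [42, 46]
    Split: [32, 29] -> [32] and [29]
    Merge: [32] + [29] -> [29, 32]
    Split: [42, 46] -> [42] and [46]
    Merge: [42] + [46] -> [42, 46]
  Merge: [29, 32] + [42, 46] -> [29, 32, 42, 46]
  Split: [11, 9, 11, 4] -> [11, 9] and [11, 4]
    Split: [11, 9] -> [11] and [9]
    Merge: [11] + [9] -> [9, 11]
    Split: [11, 4] -> [11] and [4]
    Merge: [11] + [4] -> [4, 11]
  Merge: [9, 11] + [4, 11] -> [4, 9, 11, 11]
Merge: [29, 32, 42, 46] + [4, 9, 11, 11] -> [4, 9, 11, 11, 29, 32, 42, 46]

Final sorted array: [4, 9, 11, 11, 29, 32, 42, 46]

The merge sort proceeds by recursively splitting the array and merging sorted halves.
After all merges, the sorted array is [4, 9, 11, 11, 29, 32, 42, 46].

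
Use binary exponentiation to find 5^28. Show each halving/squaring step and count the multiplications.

Computing 5^28 by squaring (build up from 5^1; each line after the first costs one multiplication):

5^1 = 5
5^2 = (5^1)^2 = 5^2 = 25
5^3 = 5 * 5^2 = 5 * 25 = 125
5^6 = (5^3)^2 = 125^2 = 15625
5^7 = 5 * 5^6 = 5 * 15625 = 78125
5^14 = (5^7)^2 = 78125^2 = 6103515625
5^28 = (5^14)^2 = 6103515625^2 = 37252902984619140625

Result: 37252902984619140625
Multiplications needed: 6 (6 lines after 5^1)

5^28 = 37252902984619140625. Using exponentiation by squaring, this requires 6 multiplications. The key idea: if the exponent is even, square the half-power; if odd, multiply by the base once.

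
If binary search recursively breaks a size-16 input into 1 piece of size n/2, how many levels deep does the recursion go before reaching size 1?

For divide and conquer with division factor 2:

Problem sizes at each level:
Level 0: 16
Level 1: 8
Level 2: 4
Level 3: 2
Level 4: 1

The root is level 0 and the size-1 base case is level 4 (the tree spans levels 0 through 4, i.e. 5 levels counting the root), so the depth is the number of divisions: log_2(16) = 4

The recursion tree depth is log_2(16) = 4. At each level, the problem size is divided by 2, so it takes 4 divisions to reduce to a base case of size 1. The algorithm makes 1 recursive call at each level.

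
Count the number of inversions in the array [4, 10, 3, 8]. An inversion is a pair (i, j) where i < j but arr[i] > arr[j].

Finding inversions in [4, 10, 3, 8]:

(0, 2): arr[0]=4 > arr[2]=3
(1, 2): arr[1]=10 > arr[2]=3
(1, 3): arr[1]=10 > arr[3]=8

Total inversions: 3

The array has 3 inversion(s): (0,2), (1,2), (1,3). Each pair (i,j) satisfies i < j and arr[i] > arr[j].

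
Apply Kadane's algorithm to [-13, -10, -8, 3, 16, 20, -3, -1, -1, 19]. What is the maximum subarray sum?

Using Kadane's algorithm on [-13, -10, -8, 3, 16, 20, -3, -1, -1, 19]:

Scanning through the array:
Position 1 (value -10): max_ending_here = -10, max_so_far = -10
Position 2 (value -8): max_ending_here = -8, max_so_far = -8
Position 3 (value 3): max_ending_here = 3, max_so_far = 3
Position 4 (value 16): max_ending_here = 19, max_so_far = 19
Position 5 (value 20): max_ending_here = 39, max_so_far = 39
Position 6 (value -3): max_ending_here = 36, max_so_far = 39
Position 7 (value -1): max_ending_here = 35, max_so_far = 39
Position 8 (value -1): max_ending_here = 34, max_so_far = 39
Position 9 (value 19): max_ending_here = 53, max_so_far = 53

Maximum subarray: [3, 16, 20, -3, -1, -1, 19]
Maximum sum: 53

The maximum subarray is [3, 16, 20, -3, -1, -1, 19] with sum 53. This subarray runs from index 3 to index 9.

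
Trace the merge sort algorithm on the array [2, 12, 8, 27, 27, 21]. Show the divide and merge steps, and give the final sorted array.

Merge sort trace:

Split: [2, 12, 8, 27, 27, 21] -> [2, 12, 8] and [27, 27, 21]
  Split: [2, 12, 8] -> [2] and [12, 8]
    Split: [12, 8] -> [12] and [8]
    Merge: [12] + [8] -> [8, 12]
  Merge: [2] + [8, 12] -> [2, 8, 12]
  Split: [27, 27, 21] -> [27] and [27, 21]
    Split: [27, 21] -> [27] and [21]
    Merge: [27] + [21] -> [21, 27]
  Merge: [27] + [21, 27] -> [21, 27, 27]
Merge: [2, 8, 12] + [21, 27, 27] -> [2, 8, 12, 21, 27, 27]

Final sorted array: [2, 8, 12, 21, 27, 27]

The merge sort proceeds by recursively splitting the array and merging sorted halves.
After all merges, the sorted array is [2, 8, 12, 21, 27, 27].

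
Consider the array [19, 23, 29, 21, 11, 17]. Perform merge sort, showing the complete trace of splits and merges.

Merge sort trace:

Split: [19, 23, 29, 21, 11, 17] -> [19, 23, 29] and [21, 11, 17]
  Split: [19, 23, 29] -> [19] and [23, 29]
    Split: [23, 29] -> [23] and [29]
    Merge: [23] + [29] -> [23, 29]
  Merge: [19] + [23, 29] -> [19, 23, 29]
  Split: [21, 11, 17] -> [21] and [11, 17]
    Split: [11, 17] -> [11] and [17]
    Merge: [11] + [17] -> [11, 17]
  Merge: [21] + [11, 17] -> [11, 17, 21]
Merge: [19, 23, 29] + [11, 17, 21] -> [11, 17, 19, 21, 23, 29]

Final sorted array: [11, 17, 19, 21, 23, 29]

The merge sort proceeds by recursively splitting the array and merging sorted halves.
After all merges, the sorted array is [11, 17, 19, 21, 23, 29].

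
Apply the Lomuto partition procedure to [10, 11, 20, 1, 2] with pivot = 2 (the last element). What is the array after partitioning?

Lomuto partition with pivot = 2:

Initial array: [10, 11, 20, 1, 2]

arr[0]=10 > 2: no swap
arr[1]=11 > 2: no swap
arr[2]=20 > 2: no swap
arr[3]=1 <= 2: swap with position 0, array becomes [1, 11, 20, 10, 2]

Place pivot at position 1: [1, 2, 20, 10, 11]
Pivot position: 1

After partitioning with pivot 2, the array becomes [1, 2, 20, 10, 11]. The pivot is placed at index 1. All elements to the left of the pivot are <= 2, and all elements to the right are > 2.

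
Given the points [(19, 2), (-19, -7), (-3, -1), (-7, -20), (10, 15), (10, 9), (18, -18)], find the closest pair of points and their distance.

Computing all pairwise distances among 7 points:

d((19, 2), (-19, -7)) = 39.0512
d((19, 2), (-3, -1)) = 22.2036
d((19, 2), (-7, -20)) = 34.0588
d((19, 2), (10, 15)) = 15.8114
d((19, 2), (10, 9)) = 11.4018
d((19, 2), (18, -18)) = 20.025
d((-19, -7), (-3, -1)) = 17.088
d((-19, -7), (-7, -20)) = 17.6918
d((-19, -7), (10, 15)) = 36.4005
d((-19, -7), (10, 9)) = 33.121
d((-19, -7), (18, -18)) = 38.6005
d((-3, -1), (-7, -20)) = 19.4165
d((-3, -1), (10, 15)) = 20.6155
d((-3, -1), (10, 9)) = 16.4012
d((-3, -1), (18, -18)) = 27.0185
d((-7, -20), (10, 15)) = 38.9102
d((-7, -20), (10, 9)) = 33.6155
d((-7, -20), (18, -18)) = 25.0799
d((10, 15), (10, 9)) = 6.0 <-- minimum
d((10, 15), (18, -18)) = 33.9559
d((10, 9), (18, -18)) = 28.1603

Closest pair: (10, 15) and (10, 9) with distance 6.0

The closest pair is (10, 15) and (10, 9) with Euclidean distance 6.0. For 7 points, brute-force pairwise comparison is shown above. For large n, the divide-and-conquer algorithm (sort by x, recurse on halves, check the dividing strip) achieves O(n log n).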